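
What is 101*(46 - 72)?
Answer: -2626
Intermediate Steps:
101*(46 - 72) = 101*(-26) = -2626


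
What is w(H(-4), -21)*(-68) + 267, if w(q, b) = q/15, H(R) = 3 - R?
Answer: 3529/15 ≈ 235.27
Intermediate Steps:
w(q, b) = q/15 (w(q, b) = q*(1/15) = q/15)
w(H(-4), -21)*(-68) + 267 = ((3 - 1*(-4))/15)*(-68) + 267 = ((3 + 4)/15)*(-68) + 267 = ((1/15)*7)*(-68) + 267 = (7/15)*(-68) + 267 = -476/15 + 267 = 3529/15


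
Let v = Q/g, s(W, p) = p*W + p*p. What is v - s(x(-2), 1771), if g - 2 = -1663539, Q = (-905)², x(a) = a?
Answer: -5211694222788/1663537 ≈ -3.1329e+6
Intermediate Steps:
Q = 819025
g = -1663537 (g = 2 - 1663539 = -1663537)
s(W, p) = p² + W*p (s(W, p) = W*p + p² = p² + W*p)
v = -819025/1663537 (v = 819025/(-1663537) = 819025*(-1/1663537) = -819025/1663537 ≈ -0.49234)
v - s(x(-2), 1771) = -819025/1663537 - 1771*(-2 + 1771) = -819025/1663537 - 1771*1769 = -819025/1663537 - 1*3132899 = -819025/1663537 - 3132899 = -5211694222788/1663537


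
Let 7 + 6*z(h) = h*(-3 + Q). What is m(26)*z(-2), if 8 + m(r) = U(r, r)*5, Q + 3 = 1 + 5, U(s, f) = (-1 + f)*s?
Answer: -11347/3 ≈ -3782.3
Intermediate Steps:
U(s, f) = s*(-1 + f)
Q = 3 (Q = -3 + (1 + 5) = -3 + 6 = 3)
z(h) = -7/6 (z(h) = -7/6 + (h*(-3 + 3))/6 = -7/6 + (h*0)/6 = -7/6 + (⅙)*0 = -7/6 + 0 = -7/6)
m(r) = -8 + 5*r*(-1 + r) (m(r) = -8 + (r*(-1 + r))*5 = -8 + 5*r*(-1 + r))
m(26)*z(-2) = (-8 + 5*26*(-1 + 26))*(-7/6) = (-8 + 5*26*25)*(-7/6) = (-8 + 3250)*(-7/6) = 3242*(-7/6) = -11347/3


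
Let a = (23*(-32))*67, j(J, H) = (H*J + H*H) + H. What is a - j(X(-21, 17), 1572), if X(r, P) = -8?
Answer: -2509492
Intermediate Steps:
j(J, H) = H + H**2 + H*J (j(J, H) = (H*J + H**2) + H = (H**2 + H*J) + H = H + H**2 + H*J)
a = -49312 (a = -736*67 = -49312)
a - j(X(-21, 17), 1572) = -49312 - 1572*(1 + 1572 - 8) = -49312 - 1572*1565 = -49312 - 1*2460180 = -49312 - 2460180 = -2509492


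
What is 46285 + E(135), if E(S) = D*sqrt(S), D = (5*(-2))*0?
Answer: 46285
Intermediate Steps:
D = 0 (D = -10*0 = 0)
E(S) = 0 (E(S) = 0*sqrt(S) = 0)
46285 + E(135) = 46285 + 0 = 46285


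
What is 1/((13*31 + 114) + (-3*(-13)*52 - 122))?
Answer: 1/2423 ≈ 0.00041271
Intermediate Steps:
1/((13*31 + 114) + (-3*(-13)*52 - 122)) = 1/((403 + 114) + (39*52 - 122)) = 1/(517 + (2028 - 122)) = 1/(517 + 1906) = 1/2423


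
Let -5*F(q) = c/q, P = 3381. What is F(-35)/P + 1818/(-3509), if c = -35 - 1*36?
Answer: -1075914289/2076187575 ≈ -0.51822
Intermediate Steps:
c = -71 (c = -35 - 36 = -71)
F(q) = 71/(5*q) (F(q) = -(-71)/(5*q) = 71/(5*q))
F(-35)/P + 1818/(-3509) = ((71/5)/(-35))/3381 + 1818/(-3509) = ((71/5)*(-1/35))*(1/3381) + 1818*(-1/3509) = -71/175*1/3381 - 1818/3509 = -71/591675 - 1818/3509 = -1075914289/2076187575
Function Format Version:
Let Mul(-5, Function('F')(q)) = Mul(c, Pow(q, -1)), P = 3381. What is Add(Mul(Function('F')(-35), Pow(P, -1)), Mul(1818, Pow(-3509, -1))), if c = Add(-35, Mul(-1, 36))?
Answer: Rational(-1075914289, 2076187575) ≈ -0.51822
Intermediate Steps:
c = -71 (c = Add(-35, -36) = -71)
Function('F')(q) = Mul(Rational(71, 5), Pow(q, -1)) (Function('F')(q) = Mul(Rational(-1, 5), Mul(-71, Pow(q, -1))) = Mul(Rational(71, 5), Pow(q, -1)))
Add(Mul(Function('F')(-35), Pow(P, -1)), Mul(1818, Pow(-3509, -1))) = Add(Mul(Mul(Rational(71, 5), Pow(-35, -1)), Pow(3381, -1)), Mul(1818, Pow(-3509, -1))) = Add(Mul(Mul(Rational(71, 5), Rational(-1, 35)), Rational(1, 3381)), Mul(1818, Rational(-1, 3509))) = Add(Mul(Rational(-71, 175), Rational(1, 3381)), Rational(-1818, 3509)) = Add(Rational(-71, 591675), Rational(-1818, 3509)) = Rational(-1075914289, 2076187575)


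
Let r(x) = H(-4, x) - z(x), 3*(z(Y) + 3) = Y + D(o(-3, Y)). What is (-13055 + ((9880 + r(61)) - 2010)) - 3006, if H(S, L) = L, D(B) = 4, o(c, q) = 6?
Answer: -24446/3 ≈ -8148.7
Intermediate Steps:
z(Y) = -5/3 + Y/3 (z(Y) = -3 + (Y + 4)/3 = -3 + (4 + Y)/3 = -3 + (4/3 + Y/3) = -5/3 + Y/3)
r(x) = 5/3 + 2*x/3 (r(x) = x - (-5/3 + x/3) = x + (5/3 - x/3) = 5/3 + 2*x/3)
(-13055 + ((9880 + r(61)) - 2010)) - 3006 = (-13055 + ((9880 + (5/3 + (⅔)*61)) - 2010)) - 3006 = (-13055 + ((9880 + (5/3 + 122/3)) - 2010)) - 3006 = (-13055 + ((9880 + 127/3) - 2010)) - 3006 = (-13055 + (29767/3 - 2010)) - 3006 = (-13055 + 23737/3) - 3006 = -15428/3 - 3006 = -24446/3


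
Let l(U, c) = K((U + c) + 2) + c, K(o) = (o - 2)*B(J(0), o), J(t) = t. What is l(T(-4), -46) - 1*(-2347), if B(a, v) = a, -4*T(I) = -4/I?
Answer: 2301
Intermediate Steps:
T(I) = 1/I (T(I) = -(-1)/I = 1/I)
K(o) = 0 (K(o) = (o - 2)*0 = (-2 + o)*0 = 0)
l(U, c) = c (l(U, c) = 0 + c = c)
l(T(-4), -46) - 1*(-2347) = -46 - 1*(-2347) = -46 + 2347 = 2301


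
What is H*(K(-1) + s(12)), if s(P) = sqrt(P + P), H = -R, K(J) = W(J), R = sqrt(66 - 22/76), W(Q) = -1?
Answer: -2*sqrt(142329)/19 + sqrt(94886)/38 ≈ -31.606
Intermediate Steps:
R = sqrt(94886)/38 (R = sqrt(66 - 22*1/76) = sqrt(66 - 11/38) = sqrt(2497/38) = sqrt(94886)/38 ≈ 8.1062)
K(J) = -1
H = -sqrt(94886)/38 ≈ -8.1062
s(P) = sqrt(2)*sqrt(P) (s(P) = sqrt(2*P) = sqrt(2)*sqrt(P))
H*(K(-1) + s(12)) = (-sqrt(94886)/38)*(-1 + sqrt(2)*sqrt(12)) = (-sqrt(94886)/38)*(-1 + sqrt(2)*(2*sqrt(3))) = (-sqrt(94886)/38)*(-1 + 2*sqrt(6)) = -sqrt(94886)*(-1 + 2*sqrt(6))/38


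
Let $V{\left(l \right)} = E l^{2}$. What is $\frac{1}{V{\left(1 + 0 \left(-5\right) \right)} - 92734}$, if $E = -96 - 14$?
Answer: $- \frac{1}{92844} \approx -1.0771 \cdot 10^{-5}$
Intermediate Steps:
$E = -110$ ($E = -96 - 14 = -110$)
$V{\left(l \right)} = - 110 l^{2}$
$\frac{1}{V{\left(1 + 0 \left(-5\right) \right)} - 92734} = \frac{1}{- 110 \left(1 + 0 \left(-5\right)\right)^{2} - 92734} = \frac{1}{- 110 \left(1 + 0\right)^{2} - 92734} = \frac{1}{- 110 \cdot 1^{2} - 92734} = \frac{1}{\left(-110\right) 1 - 92734} = \frac{1}{-110 - 92734} = \frac{1}{-92844} = - \frac{1}{92844}$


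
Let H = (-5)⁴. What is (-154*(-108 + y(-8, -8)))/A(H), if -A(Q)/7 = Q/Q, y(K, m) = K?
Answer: -2552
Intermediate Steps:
H = 625
A(Q) = -7 (A(Q) = -7*Q/Q = -7*1 = -7)
(-154*(-108 + y(-8, -8)))/A(H) = -154*(-108 - 8)/(-7) = -154*(-116)*(-⅐) = 17864*(-⅐) = -2552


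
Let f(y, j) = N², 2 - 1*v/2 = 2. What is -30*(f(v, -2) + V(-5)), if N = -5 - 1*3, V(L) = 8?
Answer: -2160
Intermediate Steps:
v = 0 (v = 4 - 2*2 = 4 - 4 = 0)
N = -8 (N = -5 - 3 = -8)
f(y, j) = 64 (f(y, j) = (-8)² = 64)
-30*(f(v, -2) + V(-5)) = -30*(64 + 8) = -30*72 = -2160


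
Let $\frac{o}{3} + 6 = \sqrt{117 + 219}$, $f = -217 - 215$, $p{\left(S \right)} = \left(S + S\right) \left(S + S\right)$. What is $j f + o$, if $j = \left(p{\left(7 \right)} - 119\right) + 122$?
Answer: $-85986 + 12 \sqrt{21} \approx -85931.0$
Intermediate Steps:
$p{\left(S \right)} = 4 S^{2}$ ($p{\left(S \right)} = 2 S 2 S = 4 S^{2}$)
$f = -432$
$j = 199$ ($j = \left(4 \cdot 7^{2} - 119\right) + 122 = \left(4 \cdot 49 - 119\right) + 122 = \left(196 - 119\right) + 122 = 77 + 122 = 199$)
$o = -18 + 12 \sqrt{21}$ ($o = -18 + 3 \sqrt{117 + 219} = -18 + 3 \sqrt{336} = -18 + 3 \cdot 4 \sqrt{21} = -18 + 12 \sqrt{21} \approx 36.991$)
$j f + o = 199 \left(-432\right) - \left(18 - 12 \sqrt{21}\right) = -85968 - \left(18 - 12 \sqrt{21}\right) = -85986 + 12 \sqrt{21}$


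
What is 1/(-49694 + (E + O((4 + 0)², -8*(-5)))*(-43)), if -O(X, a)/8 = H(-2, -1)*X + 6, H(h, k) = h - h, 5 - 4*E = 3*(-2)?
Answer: -4/190993 ≈ -2.0943e-5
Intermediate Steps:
E = 11/4 (E = 5/4 - 3*(-2)/4 = 5/4 - ¼*(-6) = 5/4 + 3/2 = 11/4 ≈ 2.7500)
H(h, k) = 0
O(X, a) = -48 (O(X, a) = -8*(0*X + 6) = -8*(0 + 6) = -8*6 = -48)
1/(-49694 + (E + O((4 + 0)², -8*(-5)))*(-43)) = 1/(-49694 + (11/4 - 48)*(-43)) = 1/(-49694 - 181/4*(-43)) = 1/(-49694 + 7783/4) = 1/(-190993/4) = -4/190993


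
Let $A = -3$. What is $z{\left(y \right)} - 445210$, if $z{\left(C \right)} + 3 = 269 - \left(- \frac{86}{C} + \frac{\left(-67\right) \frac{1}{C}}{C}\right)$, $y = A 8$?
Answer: $- \frac{256289741}{576} \approx -4.4495 \cdot 10^{5}$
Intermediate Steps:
$y = -24$ ($y = \left(-3\right) 8 = -24$)
$z{\left(C \right)} = 266 + \frac{67}{C^{2}} + \frac{86}{C}$ ($z{\left(C \right)} = -3 - \left(-269 - \frac{86}{C} + \frac{\left(-67\right) \frac{1}{C}}{C}\right) = -3 - \left(-269 - \frac{86}{C} - \frac{67}{C^{2}}\right) = -3 + \left(269 + \left(\frac{67}{C^{2}} + \frac{86}{C}\right)\right) = -3 + \left(269 + \frac{67}{C^{2}} + \frac{86}{C}\right) = 266 + \frac{67}{C^{2}} + \frac{86}{C}$)
$z{\left(y \right)} - 445210 = \left(266 + \frac{67}{576} + \frac{86}{-24}\right) - 445210 = \left(266 + 67 \cdot \frac{1}{576} + 86 \left(- \frac{1}{24}\right)\right) - 445210 = \left(266 + \frac{67}{576} - \frac{43}{12}\right) - 445210 = \frac{151219}{576} - 445210 = - \frac{256289741}{576}$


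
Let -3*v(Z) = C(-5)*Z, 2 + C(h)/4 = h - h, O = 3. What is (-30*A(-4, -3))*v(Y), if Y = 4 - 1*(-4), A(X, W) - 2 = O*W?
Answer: 4480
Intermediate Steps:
C(h) = -8 (C(h) = -8 + 4*(h - h) = -8 + 4*0 = -8 + 0 = -8)
A(X, W) = 2 + 3*W
Y = 8 (Y = 4 + 4 = 8)
v(Z) = 8*Z/3 (v(Z) = -(-8)*Z/3 = 8*Z/3)
(-30*A(-4, -3))*v(Y) = (-30*(2 + 3*(-3)))*((8/3)*8) = -30*(2 - 9)*(64/3) = -30*(-7)*(64/3) = 210*(64/3) = 4480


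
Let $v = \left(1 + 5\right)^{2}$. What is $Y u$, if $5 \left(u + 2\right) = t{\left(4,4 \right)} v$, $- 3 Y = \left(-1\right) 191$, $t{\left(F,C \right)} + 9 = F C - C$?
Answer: $\frac{18718}{15} \approx 1247.9$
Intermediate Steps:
$v = 36$ ($v = 6^{2} = 36$)
$t{\left(F,C \right)} = -9 - C + C F$ ($t{\left(F,C \right)} = -9 + \left(F C - C\right) = -9 + \left(C F - C\right) = -9 + \left(- C + C F\right) = -9 - C + C F$)
$Y = \frac{191}{3}$ ($Y = - \frac{\left(-1\right) 191}{3} = \left(- \frac{1}{3}\right) \left(-191\right) = \frac{191}{3} \approx 63.667$)
$u = \frac{98}{5}$ ($u = -2 + \frac{\left(-9 - 4 + 4 \cdot 4\right) 36}{5} = -2 + \frac{\left(-9 - 4 + 16\right) 36}{5} = -2 + \frac{3 \cdot 36}{5} = -2 + \frac{1}{5} \cdot 108 = -2 + \frac{108}{5} = \frac{98}{5} \approx 19.6$)
$Y u = \frac{191}{3} \cdot \frac{98}{5} = \frac{18718}{15}$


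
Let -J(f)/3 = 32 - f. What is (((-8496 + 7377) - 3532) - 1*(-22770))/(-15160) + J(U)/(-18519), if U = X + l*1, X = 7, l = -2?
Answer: -111439267/93582680 ≈ -1.1908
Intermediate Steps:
U = 5 (U = 7 - 2*1 = 7 - 2 = 5)
J(f) = -96 + 3*f (J(f) = -3*(32 - f) = -96 + 3*f)
(((-8496 + 7377) - 3532) - 1*(-22770))/(-15160) + J(U)/(-18519) = (((-8496 + 7377) - 3532) - 1*(-22770))/(-15160) + (-96 + 3*5)/(-18519) = ((-1119 - 3532) + 22770)*(-1/15160) + (-96 + 15)*(-1/18519) = (-4651 + 22770)*(-1/15160) - 81*(-1/18519) = 18119*(-1/15160) + 27/6173 = -18119/15160 + 27/6173 = -111439267/93582680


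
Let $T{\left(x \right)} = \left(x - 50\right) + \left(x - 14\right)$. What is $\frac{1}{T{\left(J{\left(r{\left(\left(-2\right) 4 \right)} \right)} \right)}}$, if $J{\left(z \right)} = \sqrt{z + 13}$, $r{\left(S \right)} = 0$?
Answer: $- \frac{16}{1011} - \frac{\sqrt{13}}{2022} \approx -0.017609$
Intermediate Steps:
$J{\left(z \right)} = \sqrt{13 + z}$
$T{\left(x \right)} = -64 + 2 x$ ($T{\left(x \right)} = \left(-50 + x\right) + \left(x - 14\right) = \left(-50 + x\right) + \left(-14 + x\right) = -64 + 2 x$)
$\frac{1}{T{\left(J{\left(r{\left(\left(-2\right) 4 \right)} \right)} \right)}} = \frac{1}{-64 + 2 \sqrt{13 + 0}} = \frac{1}{-64 + 2 \sqrt{13}}$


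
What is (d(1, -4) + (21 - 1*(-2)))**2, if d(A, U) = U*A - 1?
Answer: 324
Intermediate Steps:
d(A, U) = -1 + A*U (d(A, U) = A*U - 1 = -1 + A*U)
(d(1, -4) + (21 - 1*(-2)))**2 = ((-1 + 1*(-4)) + (21 - 1*(-2)))**2 = ((-1 - 4) + (21 + 2))**2 = (-5 + 23)**2 = 18**2 = 324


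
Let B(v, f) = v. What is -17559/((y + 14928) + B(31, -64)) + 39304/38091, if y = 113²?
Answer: 420981443/1056187248 ≈ 0.39859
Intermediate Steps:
y = 12769
-17559/((y + 14928) + B(31, -64)) + 39304/38091 = -17559/((12769 + 14928) + 31) + 39304/38091 = -17559/(27697 + 31) + 39304*(1/38091) = -17559/27728 + 39304/38091 = 420981443/1056187248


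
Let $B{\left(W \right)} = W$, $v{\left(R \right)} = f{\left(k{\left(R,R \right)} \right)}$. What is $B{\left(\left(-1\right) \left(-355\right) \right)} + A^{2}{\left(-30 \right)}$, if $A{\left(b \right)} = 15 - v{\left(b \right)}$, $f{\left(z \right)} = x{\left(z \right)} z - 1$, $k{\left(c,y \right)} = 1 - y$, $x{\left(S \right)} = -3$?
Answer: $12236$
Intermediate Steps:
$f{\left(z \right)} = -1 - 3 z$ ($f{\left(z \right)} = - 3 z - 1 = -1 - 3 z$)
$v{\left(R \right)} = -4 + 3 R$ ($v{\left(R \right)} = -1 - 3 \left(1 - R\right) = -1 + \left(-3 + 3 R\right) = -4 + 3 R$)
$A{\left(b \right)} = 19 - 3 b$ ($A{\left(b \right)} = 15 - \left(-4 + 3 b\right) = 19 - 3 b$)
$B{\left(\left(-1\right) \left(-355\right) \right)} + A^{2}{\left(-30 \right)} = \left(-1\right) \left(-355\right) + \left(19 - -90\right)^{2} = 355 + \left(19 + 90\right)^{2} = 355 + 109^{2} = 355 + 11881 = 12236$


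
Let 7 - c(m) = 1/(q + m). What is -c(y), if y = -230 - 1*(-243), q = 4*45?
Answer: -1350/193 ≈ -6.9948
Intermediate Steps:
q = 180
y = 13 (y = -230 + 243 = 13)
c(m) = 7 - 1/(180 + m)
-c(y) = -(1259 + 7*13)/(180 + 13) = -(1259 + 91)/193 = -1350/193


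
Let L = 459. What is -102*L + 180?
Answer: -46638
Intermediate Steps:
-102*L + 180 = -102*459 + 180 = -46818 + 180 = -46638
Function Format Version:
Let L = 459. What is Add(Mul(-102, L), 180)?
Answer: -46638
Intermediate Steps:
Add(Mul(-102, L), 180) = Add(Mul(-102, 459), 180) = Add(-46818, 180) = -46638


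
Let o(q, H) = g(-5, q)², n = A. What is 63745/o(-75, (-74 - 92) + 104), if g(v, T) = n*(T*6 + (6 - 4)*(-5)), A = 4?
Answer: 12749/677120 ≈ 0.018828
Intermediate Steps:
n = 4
g(v, T) = -40 + 24*T (g(v, T) = 4*(T*6 + (6 - 4)*(-5)) = 4*(6*T + 2*(-5)) = 4*(6*T - 10) = 4*(-10 + 6*T) = -40 + 24*T)
o(q, H) = (-40 + 24*q)²
63745/o(-75, (-74 - 92) + 104) = 63745/((64*(-5 + 3*(-75))²)) = 63745/((64*(-5 - 225)²)) = 63745/((64*(-230)²)) = 63745/((64*52900)) = 63745/3385600 = 63745*(1/3385600) = 12749/677120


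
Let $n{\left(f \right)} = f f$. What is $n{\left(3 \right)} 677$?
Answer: $6093$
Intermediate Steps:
$n{\left(f \right)} = f^{2}$
$n{\left(3 \right)} 677 = 3^{2} \cdot 677 = 9 \cdot 677 = 6093$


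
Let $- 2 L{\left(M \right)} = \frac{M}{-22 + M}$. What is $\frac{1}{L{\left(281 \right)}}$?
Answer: $- \frac{518}{281} \approx -1.8434$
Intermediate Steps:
$L{\left(M \right)} = - \frac{M}{2 \left(-22 + M\right)}$ ($L{\left(M \right)} = - \frac{M \frac{1}{-22 + M}}{2} = - \frac{M}{2 \left(-22 + M\right)}$)
$\frac{1}{L{\left(281 \right)}} = \frac{1}{\left(-1\right) 281 \frac{1}{-44 + 2 \cdot 281}} = \frac{1}{\left(-1\right) 281 \frac{1}{-44 + 562}} = \frac{1}{\left(-1\right) 281 \cdot \frac{1}{518}} = \frac{1}{- \frac{281}{518}} = - \frac{518}{281}$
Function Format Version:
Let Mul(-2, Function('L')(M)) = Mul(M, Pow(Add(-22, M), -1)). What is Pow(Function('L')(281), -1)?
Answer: Rational(-518, 281) ≈ -1.8434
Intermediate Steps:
Function('L')(M) = Mul(Rational(-1, 2), M, Pow(Add(-22, M), -1)) (Function('L')(M) = Mul(Rational(-1, 2), Mul(M, Pow(Add(-22, M), -1))) = Mul(Rational(-1, 2), M, Pow(Add(-22, M), -1)))
Pow(Function('L')(281), -1) = Pow(Mul(-1, 281, Pow(Add(-44, Mul(2, 281)), -1)), -1) = Pow(Mul(-1, 281, Pow(Add(-44, 562), -1)), -1) = Pow(Mul(-1, 281, Pow(518, -1)), -1) = Pow(Mul(-1, 281, Rational(1, 518)), -1) = Pow(Rational(-281, 518), -1) = Rational(-518, 281)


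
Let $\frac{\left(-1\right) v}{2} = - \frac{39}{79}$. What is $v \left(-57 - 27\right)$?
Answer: $- \frac{6552}{79} \approx -82.937$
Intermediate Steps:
$v = \frac{78}{79}$ ($v = - 2 \left(- \frac{39}{79}\right) = - 2 \left(\left(-39\right) \frac{1}{79}\right) = \left(-2\right) \left(- \frac{39}{79}\right) = \frac{78}{79} \approx 0.98734$)
$v \left(-57 - 27\right) = \frac{78 \left(-57 - 27\right)}{79} = \frac{78}{79} \left(-84\right) = - \frac{6552}{79}$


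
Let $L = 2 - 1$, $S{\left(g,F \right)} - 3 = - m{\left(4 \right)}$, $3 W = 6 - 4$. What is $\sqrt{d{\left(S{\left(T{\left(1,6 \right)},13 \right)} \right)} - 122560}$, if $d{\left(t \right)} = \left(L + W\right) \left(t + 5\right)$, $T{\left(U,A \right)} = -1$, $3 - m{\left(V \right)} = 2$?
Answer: $\frac{i \sqrt{1102935}}{3} \approx 350.07 i$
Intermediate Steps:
$W = \frac{2}{3}$ ($W = \frac{6 - 4}{3} = \frac{1}{3} \cdot 2 = \frac{2}{3} \approx 0.66667$)
$m{\left(V \right)} = 1$ ($m{\left(V \right)} = 3 - 2 = 1$)
$S{\left(g,F \right)} = 2$ ($S{\left(g,F \right)} = 3 - 1 = 2$)
$L = 1$ ($L = 2 - 1 = 1$)
$d{\left(t \right)} = \frac{25}{3} + \frac{5 t}{3}$ ($d{\left(t \right)} = \left(1 + \frac{2}{3}\right) \left(t + 5\right) = \frac{5 \left(5 + t\right)}{3} = \frac{25}{3} + \frac{5 t}{3}$)
$\sqrt{d{\left(S{\left(T{\left(1,6 \right)},13 \right)} \right)} - 122560} = \sqrt{\left(\frac{25}{3} + \frac{5}{3} \cdot 2\right) - 122560} = \sqrt{\left(\frac{25}{3} + \frac{10}{3}\right) - 122560} = \sqrt{\frac{35}{3} - 122560} = \sqrt{- \frac{367645}{3}} = \frac{i \sqrt{1102935}}{3}$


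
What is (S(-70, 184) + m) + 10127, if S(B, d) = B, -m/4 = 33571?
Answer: -124227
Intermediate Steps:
m = -134284 (m = -4*33571 = -134284)
(S(-70, 184) + m) + 10127 = (-70 - 134284) + 10127 = -134354 + 10127 = -124227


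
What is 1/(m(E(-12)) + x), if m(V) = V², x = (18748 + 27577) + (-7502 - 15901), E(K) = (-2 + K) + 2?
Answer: 1/23066 ≈ 4.3354e-5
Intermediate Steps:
E(K) = K
x = 22922 (x = 46325 - 23403 = 22922)
1/(m(E(-12)) + x) = 1/((-12)² + 22922) = 1/(144 + 22922) = 1/23066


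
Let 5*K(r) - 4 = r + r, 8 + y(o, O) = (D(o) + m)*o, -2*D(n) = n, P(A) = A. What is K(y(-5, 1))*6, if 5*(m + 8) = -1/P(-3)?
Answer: 254/5 ≈ 50.800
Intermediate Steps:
D(n) = -n/2
m = -119/15 (m = -8 + (-1/(-3))/5 = -8 + (-1*(-⅓))/5 = -8 + (⅕)*(⅓) = -8 + 1/15 = -119/15 ≈ -7.9333)
y(o, O) = -8 + o*(-119/15 - o/2) (y(o, O) = -8 + (-o/2 - 119/15)*o = -8 + (-119/15 - o/2)*o = -8 + o*(-119/15 - o/2))
K(r) = ⅘ + 2*r/5 (K(r) = ⅘ + (r + r)/5 = ⅘ + (2*r)/5 = ⅘ + 2*r/5)
K(y(-5, 1))*6 = (⅘ + 2*(-8 - 119/15*(-5) - ½*(-5)²)/5)*6 = (⅘ + 2*(-8 + 119/3 - ½*25)/5)*6 = (⅘ + 2*(-8 + 119/3 - 25/2)/5)*6 = (⅘ + (⅖)*(115/6))*6 = (⅘ + 23/3)*6 = (127/15)*6 = 254/5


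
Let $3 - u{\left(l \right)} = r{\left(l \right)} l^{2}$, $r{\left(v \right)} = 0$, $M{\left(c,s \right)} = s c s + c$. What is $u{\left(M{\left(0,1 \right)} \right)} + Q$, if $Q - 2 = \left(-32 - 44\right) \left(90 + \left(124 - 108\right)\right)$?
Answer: $-8051$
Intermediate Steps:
$M{\left(c,s \right)} = c + c s^{2}$ ($M{\left(c,s \right)} = c s s + c = c s^{2} + c = c + c s^{2}$)
$u{\left(l \right)} = 3$ ($u{\left(l \right)} = 3 - 0 l^{2} = 3 - 0 = 3 + 0 = 3$)
$Q = -8054$ ($Q = 2 + \left(-32 - 44\right) \left(90 + \left(124 - 108\right)\right) = 2 - 76 \left(90 + \left(124 - 108\right)\right) = 2 - 76 \left(90 + 16\right) = 2 - 8056 = -8054$)
$u{\left(M{\left(0,1 \right)} \right)} + Q = 3 - 8054 = -8051$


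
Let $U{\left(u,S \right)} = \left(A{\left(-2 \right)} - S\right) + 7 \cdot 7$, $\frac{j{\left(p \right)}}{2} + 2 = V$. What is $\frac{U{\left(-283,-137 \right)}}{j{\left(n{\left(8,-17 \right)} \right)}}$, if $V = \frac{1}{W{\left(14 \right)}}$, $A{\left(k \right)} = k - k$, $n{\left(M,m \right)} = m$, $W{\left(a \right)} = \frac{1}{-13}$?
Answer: $- \frac{31}{5} \approx -6.2$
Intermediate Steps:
$W{\left(a \right)} = - \frac{1}{13}$
$A{\left(k \right)} = 0$
$V = -13$ ($V = \frac{1}{- \frac{1}{13}} = -13$)
$j{\left(p \right)} = -30$ ($j{\left(p \right)} = -4 + 2 \left(-13\right) = -4 - 26 = -30$)
$U{\left(u,S \right)} = 49 - S$ ($U{\left(u,S \right)} = \left(0 - S\right) + 7 \cdot 7 = - S + 49 = 49 - S$)
$\frac{U{\left(-283,-137 \right)}}{j{\left(n{\left(8,-17 \right)} \right)}} = \frac{49 - -137}{-30} = \left(49 + 137\right) \left(- \frac{1}{30}\right) = 186 \left(- \frac{1}{30}\right) = - \frac{31}{5}$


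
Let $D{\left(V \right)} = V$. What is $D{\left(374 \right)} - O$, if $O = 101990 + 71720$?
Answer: $-173336$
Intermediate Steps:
$O = 173710$
$D{\left(374 \right)} - O = 374 - 173710 = -173336$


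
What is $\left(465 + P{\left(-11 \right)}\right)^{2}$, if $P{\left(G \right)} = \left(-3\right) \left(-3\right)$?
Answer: $224676$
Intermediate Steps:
$P{\left(G \right)} = 9$
$\left(465 + P{\left(-11 \right)}\right)^{2} = \left(465 + 9\right)^{2} = 474^{2} = 224676$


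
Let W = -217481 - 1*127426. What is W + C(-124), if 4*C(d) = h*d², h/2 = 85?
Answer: 308573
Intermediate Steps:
h = 170 (h = 2*85 = 170)
C(d) = 85*d²/2 (C(d) = (170*d²)/4 = 85*d²/2)
W = -344907 (W = -217481 - 127426 = -344907)
W + C(-124) = -344907 + (85/2)*(-124)² = -344907 + (85/2)*15376 = -344907 + 653480 = 308573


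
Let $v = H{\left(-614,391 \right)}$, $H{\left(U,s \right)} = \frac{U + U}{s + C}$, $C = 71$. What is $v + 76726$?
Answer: $\frac{17723092}{231} \approx 76723.0$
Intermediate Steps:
$H{\left(U,s \right)} = \frac{2 U}{71 + s}$ ($H{\left(U,s \right)} = \frac{U + U}{s + 71} = \frac{2 U}{71 + s}$)
$v = - \frac{614}{231}$ ($v = 2 \left(-614\right) \frac{1}{71 + 391} = 2 \left(-614\right) \frac{1}{462} = - \frac{614}{231} \approx -2.658$)
$v + 76726 = - \frac{614}{231} + 76726 = \frac{17723092}{231}$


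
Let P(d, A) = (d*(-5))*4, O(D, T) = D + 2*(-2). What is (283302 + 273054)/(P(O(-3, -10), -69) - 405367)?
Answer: -556356/405227 ≈ -1.3729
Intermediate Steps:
O(D, T) = -4 + D (O(D, T) = D - 4 = -4 + D)
P(d, A) = -20*d (P(d, A) = -5*d*4 = -20*d)
(283302 + 273054)/(P(O(-3, -10), -69) - 405367) = (283302 + 273054)/(-20*(-4 - 3) - 405367) = 556356/(-20*(-7) - 405367) = 556356/(140 - 405367) = 556356/(-405227) = 556356*(-1/405227) = -556356/405227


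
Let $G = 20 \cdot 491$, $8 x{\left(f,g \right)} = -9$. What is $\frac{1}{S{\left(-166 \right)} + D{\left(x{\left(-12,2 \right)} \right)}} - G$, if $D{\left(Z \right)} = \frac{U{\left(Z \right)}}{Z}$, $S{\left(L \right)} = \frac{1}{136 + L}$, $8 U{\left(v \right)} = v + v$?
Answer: $- \frac{127600}{13} \approx -9815.4$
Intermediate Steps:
$x{\left(f,g \right)} = - \frac{9}{8}$ ($x{\left(f,g \right)} = \frac{1}{8} \left(-9\right) = - \frac{9}{8}$)
$G = 9820$
$U{\left(v \right)} = \frac{v}{4}$ ($U{\left(v \right)} = \frac{v + v}{8} = \frac{2 v}{8} = \frac{v}{4}$)
$D{\left(Z \right)} = \frac{1}{4}$ ($D{\left(Z \right)} = \frac{\frac{1}{4} Z}{Z} = \frac{1}{4}$)
$\frac{1}{S{\left(-166 \right)} + D{\left(x{\left(-12,2 \right)} \right)}} - G = \frac{1}{\frac{1}{136 - 166} + \frac{1}{4}} - 9820 = \frac{1}{\frac{1}{-30} + \frac{1}{4}} - 9820 = \frac{1}{- \frac{1}{30} + \frac{1}{4}} - 9820 = \frac{1}{\frac{13}{60}} - 9820 = \frac{60}{13} - 9820 = - \frac{127600}{13}$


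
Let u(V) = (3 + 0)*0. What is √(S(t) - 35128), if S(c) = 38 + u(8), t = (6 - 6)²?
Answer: 11*I*√290 ≈ 187.32*I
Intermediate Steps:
u(V) = 0 (u(V) = 3*0 = 0)
t = 0 (t = 0² = 0)
S(c) = 38 (S(c) = 38 + 0 = 38)
√(S(t) - 35128) = √(38 - 35128) = √(-35090) = 11*I*√290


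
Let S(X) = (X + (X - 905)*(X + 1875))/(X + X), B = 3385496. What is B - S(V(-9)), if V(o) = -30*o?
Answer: 121968643/36 ≈ 3.3880e+6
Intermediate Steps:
S(X) = (X + (-905 + X)*(1875 + X))/(2*X) (S(X) = (X + (-905 + X)*(1875 + X))/((2*X)) = (X + (-905 + X)*(1875 + X))*(1/(2*X)) = (X + (-905 + X)*(1875 + X))/(2*X))
B - S(V(-9)) = 3385496 - (-1696875 + (-30*(-9))*(971 - 30*(-9)))/(2*((-30*(-9)))) = 3385496 - (-1696875 + 270*(971 + 270))/(2*270) = 3385496 - (-1696875 + 270*1241)/(2*270) = 3385496 - (-1696875 + 335070)/(2*270) = 3385496 - (-1361805)/(2*270) = 3385496 - 1*(-90787/36) = 3385496 + 90787/36 = 121968643/36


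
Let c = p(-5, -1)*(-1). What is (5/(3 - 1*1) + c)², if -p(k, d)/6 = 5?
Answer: 4225/4 ≈ 1056.3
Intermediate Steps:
p(k, d) = -30 (p(k, d) = -6*5 = -30)
c = 30 (c = -30*(-1) = 30)
(5/(3 - 1*1) + c)² = (5/(3 - 1*1) + 30)² = (5/(3 - 1) + 30)² = (5/2 + 30)² = (65/2)² = 4225/4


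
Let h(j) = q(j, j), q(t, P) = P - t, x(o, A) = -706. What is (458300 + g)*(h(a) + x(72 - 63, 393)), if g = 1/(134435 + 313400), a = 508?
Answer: -144901403033706/447835 ≈ -3.2356e+8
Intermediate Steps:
h(j) = 0 (h(j) = j - j = 0)
g = 1/447835 ≈ 2.2330e-6
(458300 + g)*(h(a) + x(72 - 63, 393)) = (458300 + 1/447835)*(0 - 706) = (205242780501/447835)*(-706) = -144901403033706/447835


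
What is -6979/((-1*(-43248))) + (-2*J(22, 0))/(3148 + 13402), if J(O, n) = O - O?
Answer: -6979/43248 ≈ -0.16137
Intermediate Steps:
J(O, n) = 0
-6979/((-1*(-43248))) + (-2*J(22, 0))/(3148 + 13402) = -6979/((-1*(-43248))) + (-2*0)/(3148 + 13402) = -6979/43248 + 0/16550 = -6979*1/43248 + 0*(1/16550) = -6979/43248 + 0 = -6979/43248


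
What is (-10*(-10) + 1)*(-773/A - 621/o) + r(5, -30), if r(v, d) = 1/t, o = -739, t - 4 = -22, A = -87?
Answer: 378894613/385758 ≈ 982.21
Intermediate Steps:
t = -18 (t = 4 - 22 = -18)
r(v, d) = -1/18 (r(v, d) = 1/(-18) = -1/18)
(-10*(-10) + 1)*(-773/A - 621/o) + r(5, -30) = (-10*(-10) + 1)*(-773/(-87) - 621/(-739)) - 1/18 = (100 + 1)*(-773*(-1/87) - 621*(-1/739)) - 1/18 = 101*(773/87 + 621/739) - 1/18 = 101*(625274/64293) - 1/18 = 63152674/64293 - 1/18 = 378894613/385758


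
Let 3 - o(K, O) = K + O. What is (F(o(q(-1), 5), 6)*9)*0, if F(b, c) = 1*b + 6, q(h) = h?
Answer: 0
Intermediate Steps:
o(K, O) = 3 - K - O (o(K, O) = 3 - (K + O) = 3 + (-K - O) = 3 - K - O)
F(b, c) = 6 + b (F(b, c) = b + 6 = 6 + b)
(F(o(q(-1), 5), 6)*9)*0 = ((6 + (3 - 1*(-1) - 1*5))*9)*0 = ((6 + (3 + 1 - 5))*9)*0 = ((6 - 1)*9)*0 = (5*9)*0 = 45*0 = 0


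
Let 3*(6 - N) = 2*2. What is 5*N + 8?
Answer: 94/3 ≈ 31.333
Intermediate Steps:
N = 14/3 (N = 6 - 2*2/3 = 6 - ⅓*4 = 6 - 4/3 = 14/3 ≈ 4.6667)
5*N + 8 = 5*(14/3) + 8 = 70/3 + 8 = 94/3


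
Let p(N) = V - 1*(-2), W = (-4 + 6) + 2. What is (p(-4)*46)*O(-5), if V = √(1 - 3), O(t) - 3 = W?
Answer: 644 + 322*I*√2 ≈ 644.0 + 455.38*I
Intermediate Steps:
W = 4 (W = 2 + 2 = 4)
O(t) = 7 (O(t) = 3 + 4 = 7)
V = I*√2 (V = √(-2) = I*√2 ≈ 1.4142*I)
p(N) = 2 + I*√2 (p(N) = I*√2 - 1*(-2) = I*√2 + 2 = 2 + I*√2)
(p(-4)*46)*O(-5) = ((2 + I*√2)*46)*7 = (92 + 46*I*√2)*7 = 644 + 322*I*√2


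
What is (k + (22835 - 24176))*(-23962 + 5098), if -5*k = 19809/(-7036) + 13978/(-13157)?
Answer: 2925526531050324/115715815 ≈ 2.5282e+7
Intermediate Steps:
k = 358976221/462863260 (k = -(19809/(-7036) + 13978/(-13157))/5 = -(19809*(-1/7036) + 13978*(-1/13157))/5 = -(-19809/7036 - 13978/13157)/5 = -1/5*(-358976221/92572652) = 358976221/462863260 ≈ 0.77556)
(k + (22835 - 24176))*(-23962 + 5098) = (358976221/462863260 + (22835 - 24176))*(-23962 + 5098) = (358976221/462863260 - 1341)*(-18864) = -620340655439/462863260*(-18864) = 2925526531050324/115715815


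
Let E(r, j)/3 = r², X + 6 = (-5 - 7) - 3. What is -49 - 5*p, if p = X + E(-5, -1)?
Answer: -319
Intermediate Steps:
X = -21 (X = -6 + ((-5 - 7) - 3) = -6 + (-12 - 3) = -6 - 15 = -21)
E(r, j) = 3*r²
p = 54 (p = -21 + 3*(-5)² = -21 + 3*25 = -21 + 75 = 54)
-49 - 5*p = -49 - 5*54 = -49 - 270 = -319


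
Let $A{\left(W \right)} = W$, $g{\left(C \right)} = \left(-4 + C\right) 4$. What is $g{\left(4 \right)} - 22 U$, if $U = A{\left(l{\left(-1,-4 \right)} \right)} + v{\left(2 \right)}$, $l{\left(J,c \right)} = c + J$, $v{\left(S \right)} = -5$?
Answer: $220$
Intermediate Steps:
$g{\left(C \right)} = -16 + 4 C$
$l{\left(J,c \right)} = J + c$
$U = -10$ ($U = \left(-1 - 4\right) - 5 = -5 - 5 = -10$)
$g{\left(4 \right)} - 22 U = \left(-16 + 4 \cdot 4\right) - -220 = \left(-16 + 16\right) + 220 = 0 + 220 = 220$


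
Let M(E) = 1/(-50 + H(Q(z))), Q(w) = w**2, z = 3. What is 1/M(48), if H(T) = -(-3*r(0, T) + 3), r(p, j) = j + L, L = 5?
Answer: -11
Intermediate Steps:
r(p, j) = 5 + j (r(p, j) = j + 5 = 5 + j)
H(T) = 12 + 3*T (H(T) = -(-3*(5 + T) + 3) = -((-15 - 3*T) + 3) = -(-12 - 3*T) = 12 + 3*T)
M(E) = -1/11 (M(E) = 1/(-50 + (12 + 3*3**2)) = 1/(-50 + (12 + 3*9)) = 1/(-50 + (12 + 27)) = 1/(-50 + 39) = 1/(-11) = -1/11)
1/M(48) = 1/(-1/11) = -11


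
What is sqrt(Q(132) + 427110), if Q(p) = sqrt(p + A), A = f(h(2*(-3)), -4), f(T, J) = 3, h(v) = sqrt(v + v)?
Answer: sqrt(427110 + 3*sqrt(15)) ≈ 653.54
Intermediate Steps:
h(v) = sqrt(2)*sqrt(v) (h(v) = sqrt(2*v) = sqrt(2)*sqrt(v))
A = 3
Q(p) = sqrt(3 + p) (Q(p) = sqrt(p + 3) = sqrt(3 + p))
sqrt(Q(132) + 427110) = sqrt(sqrt(3 + 132) + 427110) = sqrt(sqrt(135) + 427110) = sqrt(3*sqrt(15) + 427110) = sqrt(427110 + 3*sqrt(15))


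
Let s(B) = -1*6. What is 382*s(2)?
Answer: -2292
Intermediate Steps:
s(B) = -6
382*s(2) = 382*(-6) = -2292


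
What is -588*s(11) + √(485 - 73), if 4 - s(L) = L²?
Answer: 68796 + 2*√103 ≈ 68816.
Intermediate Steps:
s(L) = 4 - L²
-588*s(11) + √(485 - 73) = -588*(4 - 1*11²) + √(485 - 73) = -588*(4 - 1*121) + √412 = -588*(4 - 121) + 2*√103 = -588*(-117) + 2*√103 = 68796 + 2*√103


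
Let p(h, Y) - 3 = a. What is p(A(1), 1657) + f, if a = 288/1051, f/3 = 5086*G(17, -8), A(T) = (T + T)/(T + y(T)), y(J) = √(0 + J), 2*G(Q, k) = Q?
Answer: 136310784/1051 ≈ 1.2970e+5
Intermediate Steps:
G(Q, k) = Q/2
y(J) = √J
A(T) = 2*T/(T + √T) (A(T) = (T + T)/(T + √T) = (2*T)/(T + √T) = 2*T/(T + √T))
f = 129693 (f = 3*(5086*((½)*17)) = 3*(5086*(17/2)) = 3*43231 = 129693)
a = 288/1051 (a = 288*(1/1051) = 288/1051 ≈ 0.27402)
p(h, Y) = 3441/1051 (p(h, Y) = 3 + 288/1051 = 3441/1051)
p(A(1), 1657) + f = 3441/1051 + 129693 = 136310784/1051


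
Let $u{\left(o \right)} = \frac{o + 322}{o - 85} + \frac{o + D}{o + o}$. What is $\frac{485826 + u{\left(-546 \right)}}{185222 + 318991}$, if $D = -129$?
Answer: $\frac{111586682495}{115809658692} \approx 0.96354$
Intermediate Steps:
$u{\left(o \right)} = \frac{322 + o}{-85 + o} + \frac{-129 + o}{2 o}$ ($u{\left(o \right)} = \frac{o + 322}{o - 85} + \frac{o - 129}{o + o} = \frac{322 + o}{-85 + o} + \frac{-129 + o}{2 o}$)
$\frac{485826 + u{\left(-546 \right)}}{185222 + 318991} = \frac{485826 + \frac{10965 + 3 \left(-546\right)^{2} + 430 \left(-546\right)}{2 \left(-546\right) \left(-85 - 546\right)}}{185222 + 318991} = \frac{485826 + \frac{1}{2} \left(- \frac{1}{546}\right) \frac{1}{-631} \left(10965 + 3 \cdot 298116 - 234780\right)}{504213} = \left(485826 + \frac{1}{2} \left(- \frac{1}{546}\right) \left(- \frac{1}{631}\right) \left(10965 + 894348 - 234780\right)\right) \frac{1}{504213} = \left(485826 + \frac{1}{2} \left(- \frac{1}{546}\right) \left(- \frac{1}{631}\right) 670533\right) \frac{1}{504213} = \left(485826 + \frac{223511}{229684}\right) \frac{1}{504213} = \frac{111586682495}{229684} \cdot \frac{1}{504213} = \frac{111586682495}{115809658692}$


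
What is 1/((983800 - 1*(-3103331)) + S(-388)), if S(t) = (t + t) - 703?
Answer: 1/4085652 ≈ 2.4476e-7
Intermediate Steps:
S(t) = -703 + 2*t (S(t) = 2*t - 703 = -703 + 2*t)
1/((983800 - 1*(-3103331)) + S(-388)) = 1/((983800 - 1*(-3103331)) + (-703 + 2*(-388))) = 1/((983800 + 3103331) + (-703 - 776)) = 1/(4087131 - 1479) = 1/4085652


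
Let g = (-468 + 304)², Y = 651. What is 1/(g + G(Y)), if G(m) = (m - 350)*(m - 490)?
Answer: 1/75357 ≈ 1.3270e-5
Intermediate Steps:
G(m) = (-490 + m)*(-350 + m) (G(m) = (-350 + m)*(-490 + m) = (-490 + m)*(-350 + m))
g = 26896 (g = (-164)² = 26896)
1/(g + G(Y)) = 1/(26896 + (171500 + 651² - 840*651)) = 1/(26896 + (171500 + 423801 - 546840)) = 1/(26896 + 48461) = 1/75357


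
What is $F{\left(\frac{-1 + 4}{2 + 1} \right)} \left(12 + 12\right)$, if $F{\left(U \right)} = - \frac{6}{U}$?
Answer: $-144$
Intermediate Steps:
$F{\left(\frac{-1 + 4}{2 + 1} \right)} \left(12 + 12\right) = - \frac{6}{\left(-1 + 4\right) \frac{1}{2 + 1}} \left(12 + 12\right) = - \frac{6}{3 \cdot \frac{1}{3}} \cdot 24 = - \frac{6}{1} \cdot 24 = \left(-6\right) 1 \cdot 24 = \left(-6\right) 24 = -144$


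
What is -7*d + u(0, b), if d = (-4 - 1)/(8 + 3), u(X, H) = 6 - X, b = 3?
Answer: 101/11 ≈ 9.1818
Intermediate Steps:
d = -5/11 ≈ -0.45455
-7*d + u(0, b) = -7*(-5/11) + (6 - 1*0) = 35/11 + (6 + 0) = 35/11 + 6 = 101/11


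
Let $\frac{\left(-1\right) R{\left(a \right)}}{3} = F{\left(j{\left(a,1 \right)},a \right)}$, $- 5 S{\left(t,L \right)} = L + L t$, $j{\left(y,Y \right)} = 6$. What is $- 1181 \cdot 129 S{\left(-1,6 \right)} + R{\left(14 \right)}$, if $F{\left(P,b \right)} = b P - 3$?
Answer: $-243$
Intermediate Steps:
$S{\left(t,L \right)} = - \frac{L}{5} - \frac{L t}{5}$ ($S{\left(t,L \right)} = - \frac{L + L t}{5} = - \frac{L}{5} - \frac{L t}{5}$)
$F{\left(P,b \right)} = -3 + P b$ ($F{\left(P,b \right)} = P b - 3 = -3 + P b$)
$R{\left(a \right)} = 9 - 18 a$ ($R{\left(a \right)} = - 3 \left(-3 + 6 a\right) = 9 - 18 a$)
$- 1181 \cdot 129 S{\left(-1,6 \right)} + R{\left(14 \right)} = - 1181 \cdot 129 \left(\left(- \frac{1}{5}\right) 6 \left(1 - 1\right)\right) + \left(9 - 252\right) = - 1181 \cdot 129 \left(\left(- \frac{1}{5}\right) 6 \cdot 0\right) + \left(9 - 252\right) = - 1181 \cdot 129 \cdot 0 - 243 = \left(-1181\right) 0 - 243 = 0 - 243 = -243$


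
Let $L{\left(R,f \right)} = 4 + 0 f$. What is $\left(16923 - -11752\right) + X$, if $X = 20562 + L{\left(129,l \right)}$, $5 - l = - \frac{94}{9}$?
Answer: $49241$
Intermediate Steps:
$l = \frac{139}{9}$ ($l = 5 - - \frac{94}{9} = 5 + \frac{94}{9} = \frac{139}{9} \approx 15.444$)
$L{\left(R,f \right)} = 4$ ($L{\left(R,f \right)} = 4 + 0 = 4$)
$X = 20566$ ($X = 20562 + 4 = 20566$)
$\left(16923 - -11752\right) + X = \left(16923 - -11752\right) + 20566 = \left(16923 + 11752\right) + 20566 = 28675 + 20566 = 49241$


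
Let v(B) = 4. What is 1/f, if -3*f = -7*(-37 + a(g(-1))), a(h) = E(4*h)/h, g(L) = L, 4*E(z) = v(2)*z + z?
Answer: -3/224 ≈ -0.013393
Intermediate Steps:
E(z) = 5*z/4 (E(z) = (4*z + z)/4 = (5*z)/4 = 5*z/4)
a(h) = 5 (a(h) = (5*(4*h)/4)/h = (5*h)/h = 5)
f = -224/3 (f = -(-7)*(-37 + 5)/3 = -(-7)*(-32)/3 = -⅓*224 = -224/3 ≈ -74.667)
1/f = 1/(-224/3) = -3/224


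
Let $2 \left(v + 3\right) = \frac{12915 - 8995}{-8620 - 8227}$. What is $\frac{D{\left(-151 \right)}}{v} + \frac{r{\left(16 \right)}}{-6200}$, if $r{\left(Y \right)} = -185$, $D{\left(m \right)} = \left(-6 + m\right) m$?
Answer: $- \frac{495243925423}{65101240} \approx -7607.3$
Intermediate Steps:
$D{\left(m \right)} = m \left(-6 + m\right)$
$v = - \frac{52501}{16847}$ ($v = -3 + \frac{\left(12915 - 8995\right) \frac{1}{-8620 - 8227}}{2} = -3 + \frac{3920 \frac{1}{-16847}}{2} = -3 + \frac{3920 \left(- \frac{1}{16847}\right)}{2} = -3 + \frac{1}{2} \left(- \frac{3920}{16847}\right) = -3 - \frac{1960}{16847} = - \frac{52501}{16847} \approx -3.1163$)
$\frac{D{\left(-151 \right)}}{v} + \frac{r{\left(16 \right)}}{-6200} = \frac{\left(-151\right) \left(-6 - 151\right)}{- \frac{52501}{16847}} - \frac{185}{-6200} = \left(-151\right) \left(-157\right) \left(- \frac{16847}{52501}\right) - - \frac{37}{1240} = 23707 \left(- \frac{16847}{52501}\right) + \frac{37}{1240} = - \frac{399391829}{52501} + \frac{37}{1240} = - \frac{495243925423}{65101240}$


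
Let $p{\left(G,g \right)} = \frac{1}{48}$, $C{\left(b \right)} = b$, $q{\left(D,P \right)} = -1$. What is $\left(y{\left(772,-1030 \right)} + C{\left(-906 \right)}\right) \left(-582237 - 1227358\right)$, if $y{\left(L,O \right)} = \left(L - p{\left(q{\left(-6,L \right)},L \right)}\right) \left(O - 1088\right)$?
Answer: $\frac{23683369526485}{8} \approx 2.9604 \cdot 10^{12}$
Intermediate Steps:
$p{\left(G,g \right)} = \frac{1}{48}$
$y{\left(L,O \right)} = \left(-1088 + O\right) \left(- \frac{1}{48} + L\right)$ ($y{\left(L,O \right)} = \left(L - \frac{1}{48}\right) \left(O - 1088\right) = \left(L - \frac{1}{48}\right) \left(-1088 + O\right) = \left(- \frac{1}{48} + L\right) \left(-1088 + O\right) = \left(-1088 + O\right) \left(- \frac{1}{48} + L\right)$)
$\left(y{\left(772,-1030 \right)} + C{\left(-906 \right)}\right) \left(-582237 - 1227358\right) = \left(\left(\frac{68}{3} - 839936 - - \frac{515}{24} + 772 \left(-1030\right)\right) - 906\right) \left(-582237 - 1227358\right) = \left(\left(\frac{68}{3} - 839936 + \frac{515}{24} - 795160\right) - 906\right) \left(-1809595\right) = \left(- \frac{13080415}{8} - 906\right) \left(-1809595\right) = \left(- \frac{13087663}{8}\right) \left(-1809595\right) = \frac{23683369526485}{8}$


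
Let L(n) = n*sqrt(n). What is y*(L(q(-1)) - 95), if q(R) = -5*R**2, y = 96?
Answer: -9120 - 480*I*sqrt(5) ≈ -9120.0 - 1073.3*I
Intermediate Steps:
L(n) = n**(3/2)
y*(L(q(-1)) - 95) = 96*((-5*(-1)**2)**(3/2) - 95) = 96*((-5*1)**(3/2) - 95) = 96*((-5)**(3/2) - 95) = 96*(-5*I*sqrt(5) - 95) = 96*(-95 - 5*I*sqrt(5)) = -9120 - 480*I*sqrt(5)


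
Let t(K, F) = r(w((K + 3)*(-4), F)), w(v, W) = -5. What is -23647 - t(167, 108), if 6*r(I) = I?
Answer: -141877/6 ≈ -23646.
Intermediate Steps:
r(I) = I/6
t(K, F) = -⅚ (t(K, F) = (⅙)*(-5) = -⅚)
-23647 - t(167, 108) = -23647 - 1*(-⅚) = -23647 + ⅚ = -141877/6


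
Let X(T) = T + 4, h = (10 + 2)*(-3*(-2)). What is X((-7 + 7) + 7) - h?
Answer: -61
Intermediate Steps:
h = 72 (h = 12*6 = 72)
X(T) = 4 + T
X((-7 + 7) + 7) - h = (4 + ((-7 + 7) + 7)) - 1*72 = (4 + (0 + 7)) - 72 = (4 + 7) - 72 = 11 - 72 = -61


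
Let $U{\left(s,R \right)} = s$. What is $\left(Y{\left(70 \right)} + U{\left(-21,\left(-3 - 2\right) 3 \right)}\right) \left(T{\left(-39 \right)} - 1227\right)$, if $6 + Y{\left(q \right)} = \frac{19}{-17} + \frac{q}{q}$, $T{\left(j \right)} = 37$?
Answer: $32270$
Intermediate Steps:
$Y{\left(q \right)} = - \frac{104}{17}$ ($Y{\left(q \right)} = -6 + \left(\frac{19}{-17} + \frac{q}{q}\right) = -6 + \left(19 \left(- \frac{1}{17}\right) + 1\right) = -6 + \left(- \frac{19}{17} + 1\right) = -6 - \frac{2}{17} = - \frac{104}{17}$)
$\left(Y{\left(70 \right)} + U{\left(-21,\left(-3 - 2\right) 3 \right)}\right) \left(T{\left(-39 \right)} - 1227\right) = \left(- \frac{104}{17} - 21\right) \left(37 - 1227\right) = \left(- \frac{461}{17}\right) \left(-1190\right) = 32270$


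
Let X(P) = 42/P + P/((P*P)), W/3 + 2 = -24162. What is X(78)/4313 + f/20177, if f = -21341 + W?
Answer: -31565867251/6787825278 ≈ -4.6504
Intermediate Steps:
W = -72492 (W = -6 + 3*(-24162) = -6 - 72486 = -72492)
X(P) = 43/P (X(P) = 42/P + P/(P²) = 42/P + P/P² = 42/P + 1/P = 43/P)
f = -93833 (f = -21341 - 72492 = -93833)
X(78)/4313 + f/20177 = (43/78)/4313 - 93833/20177 = (43*(1/78))*(1/4313) - 93833*1/20177 = (43/78)*(1/4313) - 93833/20177 = 43/336414 - 93833/20177 = -31565867251/6787825278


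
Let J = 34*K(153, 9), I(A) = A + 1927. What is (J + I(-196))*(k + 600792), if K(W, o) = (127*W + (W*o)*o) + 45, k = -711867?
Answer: -120547142775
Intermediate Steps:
I(A) = 1927 + A
K(W, o) = 45 + 127*W + W*o² (K(W, o) = (127*W + W*o²) + 45 = 45 + 127*W + W*o²)
J = 1083546 (J = 34*(45 + 127*153 + 153*9²) = 34*(45 + 19431 + 153*81) = 34*(45 + 19431 + 12393) = 34*31869 = 1083546)
(J + I(-196))*(k + 600792) = (1083546 + (1927 - 196))*(-711867 + 600792) = (1083546 + 1731)*(-111075) = 1085277*(-111075) = -120547142775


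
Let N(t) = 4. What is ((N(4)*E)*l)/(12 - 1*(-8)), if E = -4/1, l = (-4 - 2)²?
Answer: -144/5 ≈ -28.800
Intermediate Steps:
l = 36 (l = (-6)² = 36)
E = -4 ≈ -4.0000
((N(4)*E)*l)/(12 - 1*(-8)) = ((4*(-4))*36)/(12 - 1*(-8)) = (-16*36)/(12 + 8) = -576/20 = (1/20)*(-576) = -144/5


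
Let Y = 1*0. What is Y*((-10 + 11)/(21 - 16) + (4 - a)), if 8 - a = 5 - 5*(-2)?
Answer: 0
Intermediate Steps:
Y = 0
a = -7 (a = 8 - (5 - 5*(-2)) = 8 - (5 + 10) = 8 - 1*15 = 8 - 15 = -7)
Y*((-10 + 11)/(21 - 16) + (4 - a)) = 0*((-10 + 11)/(21 - 16) + (4 - 1*(-7))) = 0*(1/5 + (4 + 7)) = 0*(1*(⅕) + 11) = 0*(⅕ + 11) = 0*(56/5) = 0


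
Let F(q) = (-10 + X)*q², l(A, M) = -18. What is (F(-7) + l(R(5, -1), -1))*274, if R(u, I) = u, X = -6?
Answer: -219748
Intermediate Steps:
F(q) = -16*q² (F(q) = (-10 - 6)*q² = -16*q²)
(F(-7) + l(R(5, -1), -1))*274 = (-16*(-7)² - 18)*274 = (-16*49 - 18)*274 = (-784 - 18)*274 = -802*274 = -219748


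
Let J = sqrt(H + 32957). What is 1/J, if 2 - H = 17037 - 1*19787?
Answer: sqrt(35709)/35709 ≈ 0.0052919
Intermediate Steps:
H = 2752 (H = 2 - (17037 - 1*19787) = 2 - (17037 - 19787) = 2 - 1*(-2750) = 2 + 2750 = 2752)
J = sqrt(35709) (J = sqrt(2752 + 32957) = sqrt(35709) ≈ 188.97)
1/J = 1/(sqrt(35709)) = sqrt(35709)/35709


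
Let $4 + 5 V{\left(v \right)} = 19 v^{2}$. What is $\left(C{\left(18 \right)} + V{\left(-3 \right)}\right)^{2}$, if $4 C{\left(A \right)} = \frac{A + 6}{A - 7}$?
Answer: $\frac{3485689}{3025} \approx 1152.3$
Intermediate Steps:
$C{\left(A \right)} = \frac{6 + A}{4 \left(-7 + A\right)}$ ($C{\left(A \right)} = \frac{\left(A + 6\right) \frac{1}{A - 7}}{4} = \frac{\left(6 + A\right) \frac{1}{-7 + A}}{4} = \frac{\frac{1}{-7 + A} \left(6 + A\right)}{4} = \frac{6 + A}{4 \left(-7 + A\right)}$)
$V{\left(v \right)} = - \frac{4}{5} + \frac{19 v^{2}}{5}$
$\left(C{\left(18 \right)} + V{\left(-3 \right)}\right)^{2} = \left(\frac{6 + 18}{4 \left(-7 + 18\right)} - \left(\frac{4}{5} - \frac{19 \left(-3\right)^{2}}{5}\right)\right)^{2} = \left(\frac{1}{4} \cdot \frac{1}{11} \cdot 24 + \left(- \frac{4}{5} + \frac{19}{5} \cdot 9\right)\right)^{2} = \left(\frac{1}{4} \cdot \frac{1}{11} \cdot 24 + \left(- \frac{4}{5} + \frac{171}{5}\right)\right)^{2} = \left(\frac{6}{11} + \frac{167}{5}\right)^{2} = \left(\frac{1867}{55}\right)^{2} = \frac{3485689}{3025}$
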